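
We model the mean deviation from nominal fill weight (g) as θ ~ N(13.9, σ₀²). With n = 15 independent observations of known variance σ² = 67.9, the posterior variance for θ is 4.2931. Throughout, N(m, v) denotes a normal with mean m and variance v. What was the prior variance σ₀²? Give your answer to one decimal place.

Posterior precision equals prior precision plus data precision: 1/σ_n² = 1/σ₀² + n/σ².
So 1/σ₀² = 1/4.2931 − 15/67.9 = 0.232932 − 0.220913 = 0.012019.
Hence σ₀² = 1/0.012019 ≈ 83.2.

σ₀² = 83.2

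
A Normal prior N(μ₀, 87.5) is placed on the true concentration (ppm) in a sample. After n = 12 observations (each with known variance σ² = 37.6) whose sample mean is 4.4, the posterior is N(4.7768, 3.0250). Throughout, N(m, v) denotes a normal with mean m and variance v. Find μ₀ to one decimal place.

μ₀ = 15.3

With known observation variance, the Normal–Normal posterior has precision τ_n = τ₀ + n/σ² and mean μ_n = (τ₀μ₀ + (n/σ²)x̄)/τ_n.
Here τ₀ = 1/87.5 = 0.011429 and τ_data = 12/37.6 = 0.319149, so τ_n = 0.330578.
Rearranging for μ₀: μ₀ = (μ_n·τ_n − τ_data·x̄)/τ₀ = (4.7768·0.330578 − 0.319149·4.4) / 0.011429 = 0.174849/0.011429 ≈ 15.3.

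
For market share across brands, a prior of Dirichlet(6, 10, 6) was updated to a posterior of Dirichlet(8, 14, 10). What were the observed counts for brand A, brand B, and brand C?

counts (2, 4, 4)

For a Dirichlet(α) prior with multinomial counts c, the posterior is Dirichlet(α + c) componentwise.
Counts are posterior − prior componentwise: 8−6=2, 14−10=4, 10−6=4.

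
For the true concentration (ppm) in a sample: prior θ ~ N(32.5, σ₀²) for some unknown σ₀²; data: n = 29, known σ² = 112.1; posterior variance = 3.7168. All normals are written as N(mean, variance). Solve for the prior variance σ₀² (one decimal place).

σ₀² = 96.6

Posterior precision equals prior precision plus data precision: 1/σ_n² = 1/σ₀² + n/σ².
So 1/σ₀² = 1/3.7168 − 29/112.1 = 0.269049 − 0.258698 = 0.010351.
Hence σ₀² = 1/0.010351 ≈ 96.6.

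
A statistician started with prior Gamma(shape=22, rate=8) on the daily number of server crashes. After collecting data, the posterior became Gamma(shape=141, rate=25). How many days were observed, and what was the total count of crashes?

Gamma–Poisson conjugacy: posterior shape = α + Σxᵢ, posterior rate = β + n.
Matching: Σxᵢ = 141 − 22 = 119 and n = 25 − 8 = 17.

n = 17 days with total 119 crashes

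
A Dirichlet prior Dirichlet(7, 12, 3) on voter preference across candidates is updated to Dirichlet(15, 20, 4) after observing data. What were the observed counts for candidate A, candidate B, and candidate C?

For a Dirichlet(α) prior with multinomial counts c, the posterior is Dirichlet(α + c) componentwise.
Counts are posterior − prior componentwise: 15−7=8, 20−12=8, 4−3=1.

counts (8, 8, 1)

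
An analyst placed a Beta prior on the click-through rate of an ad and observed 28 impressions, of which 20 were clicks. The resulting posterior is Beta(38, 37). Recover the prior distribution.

Beta(18, 29)

A Beta(a, b) prior with s successes and f failures in binomial data gives a Beta(a+s, b+f) posterior.
So a = 38 − 20 = 18 and b = 37 − 8 = 29.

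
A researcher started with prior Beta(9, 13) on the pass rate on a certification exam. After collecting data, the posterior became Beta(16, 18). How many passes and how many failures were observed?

Under Beta–binomial conjugacy the posterior parameters are (a+s, b+f).
Match parameters: s=16−9=7, f=18−13=5.

7 passes and 5 failures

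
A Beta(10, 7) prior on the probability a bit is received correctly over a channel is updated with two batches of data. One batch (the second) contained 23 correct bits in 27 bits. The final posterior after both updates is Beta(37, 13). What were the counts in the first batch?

4 correct bits and 2 errors

Because Beta–binomial updating is additive in the counts, the combined data contributed (α_post−α_prior, β_post−β_prior) successes and failures.
Total across both batches: 37−10=27 correct bits, 13−7=6 errors.
Subtract the second batch: 27−23=4 correct bits and 6−4=2 errors.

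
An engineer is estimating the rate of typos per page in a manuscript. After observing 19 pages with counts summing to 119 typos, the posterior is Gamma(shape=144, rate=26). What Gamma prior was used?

Gamma–Poisson conjugacy: posterior shape = α + Σxᵢ, posterior rate = β + n.
So α = 144 − 119 = 25 and β = 26 − 19 = 7.

Gamma(shape=25, rate=7)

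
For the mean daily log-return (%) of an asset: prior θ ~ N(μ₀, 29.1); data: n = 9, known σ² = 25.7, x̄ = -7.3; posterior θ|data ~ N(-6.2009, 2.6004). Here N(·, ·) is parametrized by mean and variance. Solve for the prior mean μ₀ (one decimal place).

μ₀ = 5.0

The posterior mean is a precision-weighted average: μ_n = (τ₀μ₀ + τ_data·x̄)/(τ₀+τ_data), with τ₀=1/σ₀² and τ_data=n/σ².
Here τ₀ = 1/29.1 = 0.034364 and τ_data = 9/25.7 = 0.350195, so τ_n = 0.384559.
Rearranging for μ₀: μ₀ = (μ_n·τ_n − τ_data·x̄)/τ₀ = (-6.2009·0.384559 − 0.350195·-7.3) / 0.034364 = 0.171812/0.034364 ≈ 5.0.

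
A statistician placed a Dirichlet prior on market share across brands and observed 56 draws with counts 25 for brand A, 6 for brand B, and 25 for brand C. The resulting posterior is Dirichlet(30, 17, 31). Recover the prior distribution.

Dirichlet(5, 11, 6)

For a Dirichlet(α) prior with multinomial counts c, the posterior is Dirichlet(α + c) componentwise.
Subtract each count from the matching posterior parameter: 30−25=5, 17−6=11, 31−25=6.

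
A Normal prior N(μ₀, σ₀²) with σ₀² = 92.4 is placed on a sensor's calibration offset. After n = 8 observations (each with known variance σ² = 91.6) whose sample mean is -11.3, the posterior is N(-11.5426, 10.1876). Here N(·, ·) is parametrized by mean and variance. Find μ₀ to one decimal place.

The posterior mean is a precision-weighted average: μ_n = (τ₀μ₀ + τ_data·x̄)/(τ₀+τ_data), with τ₀=1/σ₀² and τ_data=n/σ².
Here τ₀ = 1/92.4 = 0.010823 and τ_data = 8/91.6 = 0.087336, so τ_n = 0.098159.
Rearranging for μ₀: μ₀ = (μ_n·τ_n − τ_data·x̄)/τ₀ = (-11.5426·0.098159 − 0.087336·-11.3) / 0.010823 = -0.146113/0.010823 ≈ -13.5.

μ₀ = -13.5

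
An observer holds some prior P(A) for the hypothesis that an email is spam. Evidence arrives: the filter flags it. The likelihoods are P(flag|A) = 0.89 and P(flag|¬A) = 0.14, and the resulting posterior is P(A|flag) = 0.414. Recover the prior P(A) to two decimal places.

P(A) = 0.10

In odds form, posterior odds = prior odds × likelihood ratio, so prior odds = posterior odds ÷ LR.
Posterior odds = 0.414/(1−0.414) = 0.7065. LR = 0.89/0.14 = 6.3571.
Prior odds = 0.7065/6.3571 = 0.1111, so P(A) = 0.1111/(1+0.1111) ≈ 0.10.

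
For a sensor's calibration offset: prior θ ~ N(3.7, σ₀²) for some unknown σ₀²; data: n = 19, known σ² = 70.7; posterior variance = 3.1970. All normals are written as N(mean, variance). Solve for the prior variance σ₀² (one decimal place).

For the Normal–Normal model with known σ², precisions add: τ_n = τ₀ + n/σ².
So 1/σ₀² = 1/3.1970 − 19/70.7 = 0.312793 − 0.268741 = 0.044052.
Hence σ₀² = 1/0.044052 ≈ 22.7.

σ₀² = 22.7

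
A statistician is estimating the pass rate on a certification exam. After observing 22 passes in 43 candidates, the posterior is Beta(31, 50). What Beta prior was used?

Beta is conjugate to the binomial likelihood: posterior = Beta(α+s, β+f).
So α = 31 − 22 = 9 and β = 50 − 21 = 29.

Beta(9, 29)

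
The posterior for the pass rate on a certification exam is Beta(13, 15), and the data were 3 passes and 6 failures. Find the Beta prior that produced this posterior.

Beta(10, 9)

Beta is conjugate to the binomial likelihood: posterior = Beta(a+s, b+f).
Subtract the data counts: 13−3=10, 15−6=9.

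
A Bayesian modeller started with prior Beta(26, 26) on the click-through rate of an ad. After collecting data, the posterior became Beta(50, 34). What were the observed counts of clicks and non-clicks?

24 clicks and 8 non-clicks

Under Beta–binomial conjugacy the posterior parameters are (α+s, β+f).
So s = 50 − 26 = 24 and f = 34 − 26 = 8.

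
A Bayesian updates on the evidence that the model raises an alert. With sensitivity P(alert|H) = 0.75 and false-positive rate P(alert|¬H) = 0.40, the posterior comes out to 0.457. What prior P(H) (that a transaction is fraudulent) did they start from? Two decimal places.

P(H) = 0.31

Bayes' rule in odds form gives O(H|E) = O(H)·[P(E|H)/P(E|¬H)], hence O(H) = O(H|E)/LR.
Posterior odds = 0.457/(1−0.457) = 0.8416. LR = 0.75/0.40 = 1.8750.
Prior odds = 0.8416/1.8750 = 0.4489, so P(H) = 0.4489/(1+0.4489) ≈ 0.31.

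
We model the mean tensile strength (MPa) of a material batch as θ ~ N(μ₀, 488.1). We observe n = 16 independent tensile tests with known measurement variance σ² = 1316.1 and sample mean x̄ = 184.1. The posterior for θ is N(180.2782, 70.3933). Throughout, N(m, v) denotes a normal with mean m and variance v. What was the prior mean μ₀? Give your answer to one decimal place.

The posterior mean is a precision-weighted average: μ_n = (τ₀μ₀ + τ_data·x̄)/(τ₀+τ_data), with τ₀=1/σ₀² and τ_data=n/σ².
Here τ₀ = 1/488.1 = 0.002049 and τ_data = 16/1316.1 = 0.012157, so τ_n = 0.014206.
Rearranging for μ₀: μ₀ = (μ_n·τ_n − τ_data·x̄)/τ₀ = (180.2782·0.014206 − 0.012157·184.1) / 0.002049 = 0.322928/0.002049 ≈ 157.6.

μ₀ = 157.6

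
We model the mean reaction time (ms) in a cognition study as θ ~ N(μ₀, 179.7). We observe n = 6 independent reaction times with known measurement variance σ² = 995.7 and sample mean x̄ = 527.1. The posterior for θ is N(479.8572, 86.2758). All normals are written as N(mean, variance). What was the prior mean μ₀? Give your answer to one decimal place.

With known observation variance, the Normal–Normal posterior has precision τ_n = τ₀ + n/σ² and mean μ_n = (τ₀μ₀ + (n/σ²)x̄)/τ_n.
Here τ₀ = 1/179.7 = 0.005565 and τ_data = 6/995.7 = 0.006026, so τ_n = 0.011591.
Rearranging for μ₀: μ₀ = (μ_n·τ_n − τ_data·x̄)/τ₀ = (479.8572·0.011591 − 0.006026·527.1) / 0.005565 = 2.385720/0.005565 ≈ 428.7.

μ₀ = 428.7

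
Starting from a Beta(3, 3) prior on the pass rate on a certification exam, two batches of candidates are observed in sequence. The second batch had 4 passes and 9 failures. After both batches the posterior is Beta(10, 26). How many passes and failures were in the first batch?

Because Beta–binomial updating is additive in the counts, the combined data contributed (α_post−α_prior, β_post−β_prior) successes and failures.
Total across both batches: 10−3=7 passes, 26−3=23 failures.
Subtract the second batch: 7−4=3 passes and 23−9=14 failures.

3 passes and 14 failures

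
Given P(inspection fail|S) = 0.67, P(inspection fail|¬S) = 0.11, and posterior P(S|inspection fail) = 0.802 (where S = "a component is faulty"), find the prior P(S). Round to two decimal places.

P(S) = 0.40

Bayes' rule in odds form gives O(S|E) = O(S)·[P(E|S)/P(E|¬S)], hence O(S) = O(S|E)/LR.
Posterior odds = 0.802/(1−0.802) = 4.0505. LR = 0.67/0.11 = 6.0909.
Prior odds = 4.0505/6.0909 = 0.6650, so P(S) = 0.6650/(1+0.6650) ≈ 0.40.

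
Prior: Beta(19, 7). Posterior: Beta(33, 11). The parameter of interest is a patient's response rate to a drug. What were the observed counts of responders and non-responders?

Under Beta–binomial conjugacy the posterior parameters are (α+s, β+f).
Match parameters: s=33−19=14, f=11−7=4.

14 responders and 4 non-responders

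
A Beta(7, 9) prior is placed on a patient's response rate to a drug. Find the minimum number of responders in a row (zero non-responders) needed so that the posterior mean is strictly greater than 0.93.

k = 113

After k responders and 0 non-responders the posterior is Beta(7+k, 9), with mean (7+k)/(7+9+k).
Set (7+k)/(16+k) > 0.93 and solve: k > (0.93·16 − 7)/(1 − 0.93) = 112.571.
The smallest integer exceeding 112.571 is 113.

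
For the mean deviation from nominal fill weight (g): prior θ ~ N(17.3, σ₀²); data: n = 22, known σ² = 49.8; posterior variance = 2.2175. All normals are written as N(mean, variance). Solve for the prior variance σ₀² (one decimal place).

For the Normal–Normal model with known σ², precisions add: τ_n = τ₀ + n/σ².
So 1/σ₀² = 1/2.2175 − 22/49.8 = 0.450958 − 0.441767 = 0.009191.
Hence σ₀² = 1/0.009191 ≈ 108.8.

σ₀² = 108.8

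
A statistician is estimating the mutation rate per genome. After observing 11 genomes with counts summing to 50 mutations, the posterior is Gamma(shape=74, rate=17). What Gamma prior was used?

Gamma–Poisson conjugacy: posterior shape = α + Σxᵢ, posterior rate = β + n.
So α = 74 − 50 = 24 and β = 17 − 11 = 6.

Gamma(shape=24, rate=6)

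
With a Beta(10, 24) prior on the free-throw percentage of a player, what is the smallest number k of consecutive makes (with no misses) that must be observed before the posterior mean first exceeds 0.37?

After k makes and 0 misses the posterior is Beta(10+k, 24), with mean (10+k)/(10+24+k).
Set (10+k)/(34+k) > 0.37 and solve: k > (0.37·34 − 10)/(1 − 0.37) = 4.095.
The smallest integer exceeding 4.095 is 5, and checking k=5: (15)/(39) = 0.3846 > 0.37.

k = 5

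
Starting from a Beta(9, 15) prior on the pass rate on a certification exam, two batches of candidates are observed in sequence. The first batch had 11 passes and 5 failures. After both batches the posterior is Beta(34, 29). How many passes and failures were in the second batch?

14 passes and 9 failures

Because Beta–binomial updating is additive in the counts, the combined data contributed (α_post−α_prior, β_post−β_prior) successes and failures.
Total across both batches: 34−9=25 passes, 29−15=14 failures.
Subtract the first batch: 25−11=14 passes and 14−5=9 failures.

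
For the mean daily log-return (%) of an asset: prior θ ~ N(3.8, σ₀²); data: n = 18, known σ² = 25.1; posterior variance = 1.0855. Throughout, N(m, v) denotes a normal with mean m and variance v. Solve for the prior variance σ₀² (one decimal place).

Posterior precision equals prior precision plus data precision: 1/σ_n² = 1/σ₀² + n/σ².
So 1/σ₀² = 1/1.0855 − 18/25.1 = 0.921234 − 0.717131 = 0.204103.
Hence σ₀² = 1/0.204103 ≈ 4.9.

σ₀² = 4.9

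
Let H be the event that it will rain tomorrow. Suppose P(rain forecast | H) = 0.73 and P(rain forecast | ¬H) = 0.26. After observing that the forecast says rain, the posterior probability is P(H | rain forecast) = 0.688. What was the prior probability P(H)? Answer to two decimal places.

P(H) = 0.44

Bayes' rule in odds form gives O(H|E) = O(H)·[P(E|H)/P(E|¬H)], hence O(H) = O(H|E)/LR.
Posterior odds = 0.688/(1−0.688) = 2.2051. LR = 0.73/0.26 = 2.8077.
Prior odds = 2.2051/2.8077 = 0.7854, so P(H) = 0.7854/(1+0.7854) ≈ 0.44.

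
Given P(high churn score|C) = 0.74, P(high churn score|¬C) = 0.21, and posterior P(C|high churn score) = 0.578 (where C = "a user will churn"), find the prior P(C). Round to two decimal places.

P(C) = 0.28

Bayes' rule in odds form gives O(C|E) = O(C)·[P(E|C)/P(E|¬C)], hence O(C) = O(C|E)/LR.
Posterior odds = 0.578/(1−0.578) = 1.3697. LR = 0.74/0.21 = 3.5238.
Prior odds = 1.3697/3.5238 = 0.3887, so P(C) = 0.3887/(1+0.3887) ≈ 0.28.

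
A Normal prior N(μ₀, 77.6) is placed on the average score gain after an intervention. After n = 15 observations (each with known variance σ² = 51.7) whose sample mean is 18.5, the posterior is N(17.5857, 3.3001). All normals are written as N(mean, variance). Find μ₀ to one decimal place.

The posterior mean is a precision-weighted average: μ_n = (τ₀μ₀ + τ_data·x̄)/(τ₀+τ_data), with τ₀=1/σ₀² and τ_data=n/σ².
Here τ₀ = 1/77.6 = 0.012887 and τ_data = 15/51.7 = 0.290135, so τ_n = 0.303022.
Rearranging for μ₀: μ₀ = (μ_n·τ_n − τ_data·x̄)/τ₀ = (17.5857·0.303022 − 0.290135·18.5) / 0.012887 = -0.038644/0.012887 ≈ -3.0.

μ₀ = -3.0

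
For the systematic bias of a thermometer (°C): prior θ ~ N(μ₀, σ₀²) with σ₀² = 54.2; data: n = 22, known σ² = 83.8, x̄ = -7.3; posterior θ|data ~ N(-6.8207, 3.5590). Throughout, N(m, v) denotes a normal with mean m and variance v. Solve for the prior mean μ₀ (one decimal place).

μ₀ = 0.0

The posterior mean is a precision-weighted average: μ_n = (τ₀μ₀ + τ_data·x̄)/(τ₀+τ_data), with τ₀=1/σ₀² and τ_data=n/σ².
Here τ₀ = 1/54.2 = 0.018450 and τ_data = 22/83.8 = 0.262530, so τ_n = 0.280980.
Rearranging for μ₀: μ₀ = (μ_n·τ_n − τ_data·x̄)/τ₀ = (-6.8207·0.280980 − 0.262530·-7.3) / 0.018450 = -0.000011/0.018450 ≈ 0.0.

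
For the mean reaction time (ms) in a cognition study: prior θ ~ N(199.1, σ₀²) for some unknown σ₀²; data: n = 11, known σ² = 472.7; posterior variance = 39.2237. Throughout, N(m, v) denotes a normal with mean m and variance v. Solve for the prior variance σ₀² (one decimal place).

Posterior precision equals prior precision plus data precision: 1/σ_n² = 1/σ₀² + n/σ².
So 1/σ₀² = 1/39.2237 − 11/472.7 = 0.025495 − 0.023271 = 0.002224.
Hence σ₀² = 1/0.002224 ≈ 449.6.

σ₀² = 449.6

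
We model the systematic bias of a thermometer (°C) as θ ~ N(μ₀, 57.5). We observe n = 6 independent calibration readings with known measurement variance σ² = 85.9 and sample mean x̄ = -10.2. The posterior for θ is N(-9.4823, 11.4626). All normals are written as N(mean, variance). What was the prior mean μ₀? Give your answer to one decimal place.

The posterior mean is a precision-weighted average: μ_n = (τ₀μ₀ + τ_data·x̄)/(τ₀+τ_data), with τ₀=1/σ₀² and τ_data=n/σ².
Here τ₀ = 1/57.5 = 0.017391 and τ_data = 6/85.9 = 0.069849, so τ_n = 0.087240.
Rearranging for μ₀: μ₀ = (μ_n·τ_n − τ_data·x̄)/τ₀ = (-9.4823·0.087240 − 0.069849·-10.2) / 0.017391 = -0.114776/0.017391 ≈ -6.6.

μ₀ = -6.6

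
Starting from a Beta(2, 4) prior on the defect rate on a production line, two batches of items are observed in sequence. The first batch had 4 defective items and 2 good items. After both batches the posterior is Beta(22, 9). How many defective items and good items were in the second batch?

16 defective items and 3 good items

Because Beta–binomial updating is additive in the counts, the combined data contributed (α_post−α_prior, β_post−β_prior) successes and failures.
Total across both batches: 22−2=20 defective items, 9−4=5 good items.
Subtract the first batch: 20−4=16 defective items and 5−2=3 good items.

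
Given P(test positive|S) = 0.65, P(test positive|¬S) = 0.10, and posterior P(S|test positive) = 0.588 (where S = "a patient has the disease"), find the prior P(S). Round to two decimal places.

P(S) = 0.18

In odds form, posterior odds = prior odds × likelihood ratio, so prior odds = posterior odds ÷ LR.
Posterior odds = 0.588/(1−0.588) = 1.4272. LR = 0.65/0.10 = 6.5000.
Prior odds = 1.4272/6.5000 = 0.2196, so P(S) = 0.2196/(1+0.2196) ≈ 0.18.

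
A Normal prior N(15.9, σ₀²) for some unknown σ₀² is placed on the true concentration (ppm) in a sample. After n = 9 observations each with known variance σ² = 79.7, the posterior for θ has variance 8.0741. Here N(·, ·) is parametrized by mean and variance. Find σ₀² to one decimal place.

σ₀² = 91.5

Posterior precision equals prior precision plus data precision: 1/σ_n² = 1/σ₀² + n/σ².
So 1/σ₀² = 1/8.0741 − 9/79.7 = 0.123853 − 0.112923 = 0.010930.
Hence σ₀² = 1/0.010930 ≈ 91.5.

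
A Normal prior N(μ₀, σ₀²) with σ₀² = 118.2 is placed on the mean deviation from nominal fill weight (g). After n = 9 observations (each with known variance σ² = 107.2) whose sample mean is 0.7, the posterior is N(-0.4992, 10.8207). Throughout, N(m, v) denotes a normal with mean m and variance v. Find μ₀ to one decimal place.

μ₀ = -12.4

The posterior mean is a precision-weighted average: μ_n = (τ₀μ₀ + τ_data·x̄)/(τ₀+τ_data), with τ₀=1/σ₀² and τ_data=n/σ².
Here τ₀ = 1/118.2 = 0.008460 and τ_data = 9/107.2 = 0.083955, so τ_n = 0.092415.
Rearranging for μ₀: μ₀ = (μ_n·τ_n − τ_data·x̄)/τ₀ = (-0.4992·0.092415 − 0.083955·0.7) / 0.008460 = -0.104902/0.008460 ≈ -12.4.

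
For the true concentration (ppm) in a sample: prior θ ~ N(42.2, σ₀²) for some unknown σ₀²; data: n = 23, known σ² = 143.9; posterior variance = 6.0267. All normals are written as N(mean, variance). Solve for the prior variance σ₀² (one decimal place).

σ₀² = 164.1

For the Normal–Normal model with known σ², precisions add: τ_n = τ₀ + n/σ².
So 1/σ₀² = 1/6.0267 − 23/143.9 = 0.165928 − 0.159833 = 0.006095.
Hence σ₀² = 1/0.006095 ≈ 164.1.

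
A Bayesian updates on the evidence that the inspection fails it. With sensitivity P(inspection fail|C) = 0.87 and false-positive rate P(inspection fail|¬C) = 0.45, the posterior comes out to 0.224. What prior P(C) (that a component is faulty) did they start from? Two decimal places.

In odds form, posterior odds = prior odds × likelihood ratio, so prior odds = posterior odds ÷ LR.
Posterior odds = 0.224/(1−0.224) = 0.2887. LR = 0.87/0.45 = 1.9333.
Prior odds = 0.2887/1.9333 = 0.1493, so P(C) = 0.1493/(1+0.1493) ≈ 0.13.

P(C) = 0.13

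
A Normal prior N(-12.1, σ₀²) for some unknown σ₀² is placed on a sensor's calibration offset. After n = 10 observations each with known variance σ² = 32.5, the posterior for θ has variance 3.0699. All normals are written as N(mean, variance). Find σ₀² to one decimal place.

Posterior precision equals prior precision plus data precision: 1/σ_n² = 1/σ₀² + n/σ².
So 1/σ₀² = 1/3.0699 − 10/32.5 = 0.325744 − 0.307692 = 0.018052.
Hence σ₀² = 1/0.018052 ≈ 55.4.

σ₀² = 55.4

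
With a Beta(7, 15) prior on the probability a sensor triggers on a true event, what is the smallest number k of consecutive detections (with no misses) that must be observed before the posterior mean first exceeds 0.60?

After k detections and 0 misses the posterior is Beta(7+k, 15), with mean (7+k)/(7+15+k).
Set (7+k)/(22+k) > 0.60 and solve: k > (0.60·22 − 7)/(1 − 0.60) = 15.500.
The smallest integer exceeding 15.500 is 16, and checking k=16: (23)/(38) = 0.6053 > 0.60.

k = 16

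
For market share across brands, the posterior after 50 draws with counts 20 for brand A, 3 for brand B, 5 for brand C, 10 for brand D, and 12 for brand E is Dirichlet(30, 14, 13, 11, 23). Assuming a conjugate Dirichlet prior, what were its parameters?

For a Dirichlet(α) prior with multinomial counts c, the posterior is Dirichlet(α + c) componentwise.
Subtract each count from the matching posterior parameter: 30−20=10, 14−3=11, 13−5=8, 11−10=1, 23−12=11.

Dirichlet(10, 11, 8, 1, 11)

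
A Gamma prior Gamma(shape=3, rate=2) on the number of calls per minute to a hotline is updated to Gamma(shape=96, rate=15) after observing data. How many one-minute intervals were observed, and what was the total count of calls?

n = 13 one-minute intervals with total 93 calls

A Gamma(α, β) prior (rate parametrization) on a Poisson rate with n observations summing to S gives posterior Gamma(α+S, β+n).
Matching: Σxᵢ = 96 − 3 = 93 and n = 15 − 2 = 13.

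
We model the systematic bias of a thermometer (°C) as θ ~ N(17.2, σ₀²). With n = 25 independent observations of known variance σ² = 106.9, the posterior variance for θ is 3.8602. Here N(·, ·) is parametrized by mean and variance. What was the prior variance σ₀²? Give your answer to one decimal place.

Posterior precision equals prior precision plus data precision: 1/σ_n² = 1/σ₀² + n/σ².
So 1/σ₀² = 1/3.8602 − 25/106.9 = 0.259054 − 0.233863 = 0.025191.
Hence σ₀² = 1/0.025191 ≈ 39.7.

σ₀² = 39.7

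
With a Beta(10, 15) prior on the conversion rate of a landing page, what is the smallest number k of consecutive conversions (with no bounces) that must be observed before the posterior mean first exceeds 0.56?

k = 10

After k conversions and 0 bounces the posterior is Beta(10+k, 15), with mean (10+k)/(10+15+k).
Set (10+k)/(25+k) > 0.56 and solve: k > (0.56·25 − 10)/(1 − 0.56) = 9.091.
The smallest integer exceeding 9.091 is 10, and checking k=10: (20)/(35) = 0.5714 > 0.56.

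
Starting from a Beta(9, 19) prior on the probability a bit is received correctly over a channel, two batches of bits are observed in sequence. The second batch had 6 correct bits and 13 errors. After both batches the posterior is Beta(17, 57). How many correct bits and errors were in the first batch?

2 correct bits and 25 errors

Sequential conjugate updates are equivalent to a single update on the pooled data, so total successes = posterior α − prior α and total failures = posterior β − prior β.
Total across both batches: 17−9=8 correct bits, 57−19=38 errors.
Subtract the second batch: 8−6=2 correct bits and 38−13=25 errors.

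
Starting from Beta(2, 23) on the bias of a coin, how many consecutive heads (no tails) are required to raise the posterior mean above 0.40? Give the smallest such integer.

After k heads and 0 tails the posterior is Beta(2+k, 23), with mean (2+k)/(2+23+k).
Set (2+k)/(25+k) > 0.40 and solve: k > (0.40·25 − 2)/(1 − 0.40) = 13.333.
The smallest integer exceeding 13.333 is 14.

k = 14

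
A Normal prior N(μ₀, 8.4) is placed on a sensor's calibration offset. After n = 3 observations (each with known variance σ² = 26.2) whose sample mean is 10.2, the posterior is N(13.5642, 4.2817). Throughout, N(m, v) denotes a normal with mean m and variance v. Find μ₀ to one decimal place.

The posterior mean is a precision-weighted average: μ_n = (τ₀μ₀ + τ_data·x̄)/(τ₀+τ_data), with τ₀=1/σ₀² and τ_data=n/σ².
Here τ₀ = 1/8.4 = 0.119048 and τ_data = 3/26.2 = 0.114504, so τ_n = 0.233552.
Rearranging for μ₀: μ₀ = (μ_n·τ_n − τ_data·x̄)/τ₀ = (13.5642·0.233552 − 0.114504·10.2) / 0.119048 = 2.000005/0.119048 ≈ 16.8.

μ₀ = 16.8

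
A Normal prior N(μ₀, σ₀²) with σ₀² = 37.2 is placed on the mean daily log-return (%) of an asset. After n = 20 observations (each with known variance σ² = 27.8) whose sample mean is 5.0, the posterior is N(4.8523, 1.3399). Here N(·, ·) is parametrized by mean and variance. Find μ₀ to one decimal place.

μ₀ = 0.9

The posterior mean is a precision-weighted average: μ_n = (τ₀μ₀ + τ_data·x̄)/(τ₀+τ_data), with τ₀=1/σ₀² and τ_data=n/σ².
Here τ₀ = 1/37.2 = 0.026882 and τ_data = 20/27.8 = 0.719424, so τ_n = 0.746306.
Rearranging for μ₀: μ₀ = (μ_n·τ_n − τ_data·x̄)/τ₀ = (4.8523·0.746306 − 0.719424·5.0) / 0.026882 = 0.024181/0.026882 ≈ 0.9.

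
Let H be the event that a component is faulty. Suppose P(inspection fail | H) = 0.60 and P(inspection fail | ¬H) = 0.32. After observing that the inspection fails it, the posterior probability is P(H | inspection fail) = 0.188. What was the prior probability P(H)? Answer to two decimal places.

In odds form, posterior odds = prior odds × likelihood ratio, so prior odds = posterior odds ÷ LR.
Posterior odds = 0.188/(1−0.188) = 0.2315. LR = 0.60/0.32 = 1.8750.
Prior odds = 0.2315/1.8750 = 0.1235, so P(H) = 0.1235/(1+0.1235) ≈ 0.11.

P(H) = 0.11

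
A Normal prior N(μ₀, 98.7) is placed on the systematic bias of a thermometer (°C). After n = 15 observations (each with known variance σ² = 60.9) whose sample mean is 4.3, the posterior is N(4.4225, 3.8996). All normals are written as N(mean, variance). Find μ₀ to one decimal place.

The posterior mean is a precision-weighted average: μ_n = (τ₀μ₀ + τ_data·x̄)/(τ₀+τ_data), with τ₀=1/σ₀² and τ_data=n/σ².
Here τ₀ = 1/98.7 = 0.010132 and τ_data = 15/60.9 = 0.246305, so τ_n = 0.256437.
Rearranging for μ₀: μ₀ = (μ_n·τ_n − τ_data·x̄)/τ₀ = (4.4225·0.256437 − 0.246305·4.3) / 0.010132 = 0.074981/0.010132 ≈ 7.4.

μ₀ = 7.4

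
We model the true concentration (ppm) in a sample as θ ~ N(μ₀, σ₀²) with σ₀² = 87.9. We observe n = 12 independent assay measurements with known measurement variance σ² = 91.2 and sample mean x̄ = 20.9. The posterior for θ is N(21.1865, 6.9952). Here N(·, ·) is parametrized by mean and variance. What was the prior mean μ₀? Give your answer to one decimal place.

With known observation variance, the Normal–Normal posterior has precision τ_n = τ₀ + n/σ² and mean μ_n = (τ₀μ₀ + (n/σ²)x̄)/τ_n.
Here τ₀ = 1/87.9 = 0.011377 and τ_data = 12/91.2 = 0.131579, so τ_n = 0.142956.
Rearranging for μ₀: μ₀ = (μ_n·τ_n − τ_data·x̄)/τ₀ = (21.1865·0.142956 − 0.131579·20.9) / 0.011377 = 0.278736/0.011377 ≈ 24.5.

μ₀ = 24.5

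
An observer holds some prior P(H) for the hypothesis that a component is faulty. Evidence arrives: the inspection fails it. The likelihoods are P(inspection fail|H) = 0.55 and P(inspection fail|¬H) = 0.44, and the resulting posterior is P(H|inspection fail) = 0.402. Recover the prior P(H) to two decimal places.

In odds form, posterior odds = prior odds × likelihood ratio, so prior odds = posterior odds ÷ LR.
Posterior odds = 0.402/(1−0.402) = 0.6722. LR = 0.55/0.44 = 1.2500.
Prior odds = 0.6722/1.2500 = 0.5378, so P(H) = 0.5378/(1+0.5378) ≈ 0.35.

P(H) = 0.35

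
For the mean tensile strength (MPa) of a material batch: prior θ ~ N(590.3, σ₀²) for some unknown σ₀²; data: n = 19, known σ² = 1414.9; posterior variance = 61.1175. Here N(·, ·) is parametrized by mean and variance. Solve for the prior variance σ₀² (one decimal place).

σ₀² = 340.9

For the Normal–Normal model with known σ², precisions add: τ_n = τ₀ + n/σ².
So 1/σ₀² = 1/61.1175 − 19/1414.9 = 0.016362 − 0.013429 = 0.002933.
Hence σ₀² = 1/0.002933 ≈ 340.9.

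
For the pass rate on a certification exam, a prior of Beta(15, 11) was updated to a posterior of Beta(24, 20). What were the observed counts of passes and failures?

Under Beta–binomial conjugacy the posterior parameters are (a+s, b+f).
Match parameters: s=24−15=9, f=20−11=9.

9 passes and 9 failures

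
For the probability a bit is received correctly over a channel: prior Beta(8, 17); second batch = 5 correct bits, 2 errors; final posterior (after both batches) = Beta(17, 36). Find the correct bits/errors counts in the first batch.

4 correct bits and 17 errors

Because Beta–binomial updating is additive in the counts, the combined data contributed (α_post−α_prior, β_post−β_prior) successes and failures.
Total across both batches: 17−8=9 correct bits, 36−17=19 errors.
Subtract the second batch: 9−5=4 correct bits and 19−2=17 errors.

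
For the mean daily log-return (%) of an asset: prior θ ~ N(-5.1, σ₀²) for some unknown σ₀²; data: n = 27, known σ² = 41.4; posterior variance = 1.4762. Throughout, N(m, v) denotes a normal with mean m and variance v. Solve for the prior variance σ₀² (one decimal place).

σ₀² = 39.6

For the Normal–Normal model with known σ², precisions add: τ_n = τ₀ + n/σ².
So 1/σ₀² = 1/1.4762 − 27/41.4 = 0.677415 − 0.652174 = 0.025241.
Hence σ₀² = 1/0.025241 ≈ 39.6.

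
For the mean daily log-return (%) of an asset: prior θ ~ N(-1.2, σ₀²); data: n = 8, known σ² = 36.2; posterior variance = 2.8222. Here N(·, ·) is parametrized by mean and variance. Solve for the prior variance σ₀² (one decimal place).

σ₀² = 7.5

For the Normal–Normal model with known σ², precisions add: τ_n = τ₀ + n/σ².
So 1/σ₀² = 1/2.8222 − 8/36.2 = 0.354333 − 0.220994 = 0.133339.
Hence σ₀² = 1/0.133339 ≈ 7.5.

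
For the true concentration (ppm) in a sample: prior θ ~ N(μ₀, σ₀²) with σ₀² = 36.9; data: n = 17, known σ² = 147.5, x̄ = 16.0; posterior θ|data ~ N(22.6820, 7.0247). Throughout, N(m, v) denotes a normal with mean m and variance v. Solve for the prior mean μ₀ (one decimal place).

With known observation variance, the Normal–Normal posterior has precision τ_n = τ₀ + n/σ² and mean μ_n = (τ₀μ₀ + (n/σ²)x̄)/τ_n.
Here τ₀ = 1/36.9 = 0.027100 and τ_data = 17/147.5 = 0.115254, so τ_n = 0.142354.
Rearranging for μ₀: μ₀ = (μ_n·τ_n − τ_data·x̄)/τ₀ = (22.6820·0.142354 − 0.115254·16.0) / 0.027100 = 1.384809/0.027100 ≈ 51.1.

μ₀ = 51.1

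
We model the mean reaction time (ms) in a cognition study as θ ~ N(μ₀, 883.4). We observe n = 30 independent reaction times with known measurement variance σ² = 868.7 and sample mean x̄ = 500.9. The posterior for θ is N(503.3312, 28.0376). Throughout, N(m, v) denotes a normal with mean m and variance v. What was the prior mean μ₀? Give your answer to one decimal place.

The posterior mean is a precision-weighted average: μ_n = (τ₀μ₀ + τ_data·x̄)/(τ₀+τ_data), with τ₀=1/σ₀² and τ_data=n/σ².
Here τ₀ = 1/883.4 = 0.001132 and τ_data = 30/868.7 = 0.034534, so τ_n = 0.035666.
Rearranging for μ₀: μ₀ = (μ_n·τ_n − τ_data·x̄)/τ₀ = (503.3312·0.035666 − 0.034534·500.9) / 0.001132 = 0.653730/0.001132 ≈ 577.5.

μ₀ = 577.5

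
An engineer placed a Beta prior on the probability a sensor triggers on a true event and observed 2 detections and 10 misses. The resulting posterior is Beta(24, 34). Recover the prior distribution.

Beta(22, 24)

A Beta(α, β) prior with s successes and f failures in binomial data gives a Beta(α+s, β+f) posterior.
So α = 24 − 2 = 22 and β = 34 − 10 = 24.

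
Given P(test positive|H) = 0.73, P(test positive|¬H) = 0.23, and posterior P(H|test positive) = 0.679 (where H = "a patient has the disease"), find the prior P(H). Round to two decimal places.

Bayes' rule in odds form gives O(H|E) = O(H)·[P(E|H)/P(E|¬H)], hence O(H) = O(H|E)/LR.
Posterior odds = 0.679/(1−0.679) = 2.1153. LR = 0.73/0.23 = 3.1739.
Prior odds = 2.1153/3.1739 = 0.6665, so P(H) = 0.6665/(1+0.6665) ≈ 0.40.

P(H) = 0.40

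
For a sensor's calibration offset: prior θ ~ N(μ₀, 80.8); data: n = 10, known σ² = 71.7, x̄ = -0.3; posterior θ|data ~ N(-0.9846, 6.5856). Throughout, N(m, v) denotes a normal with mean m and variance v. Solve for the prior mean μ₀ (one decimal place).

With known observation variance, the Normal–Normal posterior has precision τ_n = τ₀ + n/σ² and mean μ_n = (τ₀μ₀ + (n/σ²)x̄)/τ_n.
Here τ₀ = 1/80.8 = 0.012376 and τ_data = 10/71.7 = 0.139470, so τ_n = 0.151846.
Rearranging for μ₀: μ₀ = (μ_n·τ_n − τ_data·x̄)/τ₀ = (-0.9846·0.151846 − 0.139470·-0.3) / 0.012376 = -0.107667/0.012376 ≈ -8.7.

μ₀ = -8.7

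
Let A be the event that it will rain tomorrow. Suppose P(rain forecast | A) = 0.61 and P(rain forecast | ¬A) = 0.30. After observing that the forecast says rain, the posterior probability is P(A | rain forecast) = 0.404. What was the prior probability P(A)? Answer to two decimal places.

In odds form, posterior odds = prior odds × likelihood ratio, so prior odds = posterior odds ÷ LR.
Posterior odds = 0.404/(1−0.404) = 0.6779. LR = 0.61/0.30 = 2.0333.
Prior odds = 0.6779/2.0333 = 0.3334, so P(A) = 0.3334/(1+0.3334) ≈ 0.25.

P(A) = 0.25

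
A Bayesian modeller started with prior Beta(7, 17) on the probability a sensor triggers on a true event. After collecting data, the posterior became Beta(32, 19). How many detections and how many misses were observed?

A Beta(α, β) prior with s successes and f failures in binomial data gives a Beta(α+s, β+f) posterior.
So s = 32 − 7 = 25 and f = 19 − 17 = 2.

25 detections and 2 misses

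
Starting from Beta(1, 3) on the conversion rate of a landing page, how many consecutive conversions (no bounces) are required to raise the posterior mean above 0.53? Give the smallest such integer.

After k conversions and 0 bounces the posterior is Beta(1+k, 3), with mean (1+k)/(1+3+k).
Set (1+k)/(4+k) > 0.53 and solve: k > (0.53·4 − 1)/(1 − 0.53) = 2.383.
The smallest integer exceeding 2.383 is 3, and checking k=3: (4)/(7) = 0.5714 > 0.53.

k = 3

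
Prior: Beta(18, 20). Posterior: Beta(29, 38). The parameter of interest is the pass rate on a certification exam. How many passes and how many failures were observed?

Beta is conjugate to the binomial likelihood: posterior = Beta(α+s, β+f).
Match parameters: s=29−18=11, f=38−20=18.

11 passes and 18 failures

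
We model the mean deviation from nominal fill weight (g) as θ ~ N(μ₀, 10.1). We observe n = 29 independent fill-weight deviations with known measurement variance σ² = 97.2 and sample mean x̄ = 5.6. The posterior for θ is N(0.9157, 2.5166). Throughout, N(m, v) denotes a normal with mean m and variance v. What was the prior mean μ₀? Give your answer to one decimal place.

The posterior mean is a precision-weighted average: μ_n = (τ₀μ₀ + τ_data·x̄)/(τ₀+τ_data), with τ₀=1/σ₀² and τ_data=n/σ².
Here τ₀ = 1/10.1 = 0.099010 and τ_data = 29/97.2 = 0.298354, so τ_n = 0.397364.
Rearranging for μ₀: μ₀ = (μ_n·τ_n − τ_data·x̄)/τ₀ = (0.9157·0.397364 − 0.298354·5.6) / 0.099010 = -1.306916/0.099010 ≈ -13.2.

μ₀ = -13.2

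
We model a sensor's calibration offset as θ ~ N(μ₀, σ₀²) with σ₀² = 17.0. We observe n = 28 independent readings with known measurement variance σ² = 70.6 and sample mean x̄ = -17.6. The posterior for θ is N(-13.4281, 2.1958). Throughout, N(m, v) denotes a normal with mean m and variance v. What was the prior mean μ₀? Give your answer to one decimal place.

With known observation variance, the Normal–Normal posterior has precision τ_n = τ₀ + n/σ² and mean μ_n = (τ₀μ₀ + (n/σ²)x̄)/τ_n.
Here τ₀ = 1/17.0 = 0.058824 and τ_data = 28/70.6 = 0.396601, so τ_n = 0.455425.
Rearranging for μ₀: μ₀ = (μ_n·τ_n − τ_data·x̄)/τ₀ = (-13.4281·0.455425 − 0.396601·-17.6) / 0.058824 = 0.864685/0.058824 ≈ 14.7.

μ₀ = 14.7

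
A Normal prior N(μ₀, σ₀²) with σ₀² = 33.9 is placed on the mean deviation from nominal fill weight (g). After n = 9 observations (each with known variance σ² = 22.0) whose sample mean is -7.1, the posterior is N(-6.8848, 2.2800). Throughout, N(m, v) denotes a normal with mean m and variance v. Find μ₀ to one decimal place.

With known observation variance, the Normal–Normal posterior has precision τ_n = τ₀ + n/σ² and mean μ_n = (τ₀μ₀ + (n/σ²)x̄)/τ_n.
Here τ₀ = 1/33.9 = 0.029499 and τ_data = 9/22.0 = 0.409091, so τ_n = 0.438590.
Rearranging for μ₀: μ₀ = (μ_n·τ_n − τ_data·x̄)/τ₀ = (-6.8848·0.438590 − 0.409091·-7.1) / 0.029499 = -0.115058/0.029499 ≈ -3.9.

μ₀ = -3.9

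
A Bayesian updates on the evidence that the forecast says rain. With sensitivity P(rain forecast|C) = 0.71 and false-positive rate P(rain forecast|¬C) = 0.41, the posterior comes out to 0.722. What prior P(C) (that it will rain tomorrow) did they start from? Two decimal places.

P(C) = 0.60

In odds form, posterior odds = prior odds × likelihood ratio, so prior odds = posterior odds ÷ LR.
Posterior odds = 0.722/(1−0.722) = 2.5971. LR = 0.71/0.41 = 1.7317.
Prior odds = 2.5971/1.7317 = 1.4997, so P(C) = 1.4997/(1+1.4997) ≈ 0.60.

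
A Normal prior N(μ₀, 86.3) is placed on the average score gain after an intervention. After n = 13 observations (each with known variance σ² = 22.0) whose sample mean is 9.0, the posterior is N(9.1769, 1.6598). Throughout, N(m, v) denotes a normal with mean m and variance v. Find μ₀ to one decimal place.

μ₀ = 18.2

With known observation variance, the Normal–Normal posterior has precision τ_n = τ₀ + n/σ² and mean μ_n = (τ₀μ₀ + (n/σ²)x̄)/τ_n.
Here τ₀ = 1/86.3 = 0.011587 and τ_data = 13/22.0 = 0.590909, so τ_n = 0.602496.
Rearranging for μ₀: μ₀ = (μ_n·τ_n − τ_data·x̄)/τ₀ = (9.1769·0.602496 − 0.590909·9.0) / 0.011587 = 0.210865/0.011587 ≈ 18.2.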